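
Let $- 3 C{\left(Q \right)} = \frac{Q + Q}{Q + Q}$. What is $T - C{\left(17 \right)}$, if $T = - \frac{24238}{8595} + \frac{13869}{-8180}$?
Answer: $- \frac{58807039}{14061420} \approx -4.1822$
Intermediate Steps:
$C{\left(Q \right)} = - \frac{1}{3}$ ($C{\left(Q \right)} = - \frac{\left(Q + Q\right) \frac{1}{Q + Q}}{3} = - \frac{2 Q \frac{1}{2 Q}}{3} = \left(- \frac{1}{3}\right) 1 = - \frac{1}{3}$)
$T = - \frac{63494179}{14061420}$ ($T = \left(-24238\right) \frac{1}{8595} + 13869 \left(- \frac{1}{8180}\right) = - \frac{24238}{8595} - \frac{13869}{8180} = - \frac{63494179}{14061420} \approx -4.5155$)
$T - C{\left(17 \right)} = - \frac{63494179}{14061420} - - \frac{1}{3} = - \frac{63494179}{14061420} + \frac{1}{3} = - \frac{58807039}{14061420}$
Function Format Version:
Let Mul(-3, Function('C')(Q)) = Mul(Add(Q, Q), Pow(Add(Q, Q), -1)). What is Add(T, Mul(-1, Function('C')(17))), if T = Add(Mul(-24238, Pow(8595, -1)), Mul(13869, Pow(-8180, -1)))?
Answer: Rational(-58807039, 14061420) ≈ -4.1822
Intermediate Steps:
Function('C')(Q) = Rational(-1, 3) (Function('C')(Q) = Mul(Rational(-1, 3), Mul(Add(Q, Q), Pow(Add(Q, Q), -1))) = Mul(Rational(-1, 3), Mul(Mul(2, Q), Pow(Mul(2, Q), -1))) = Mul(Rational(-1, 3), Mul(Mul(2, Q), Mul(Rational(1, 2), Pow(Q, -1)))) = Mul(Rational(-1, 3), 1) = Rational(-1, 3))
T = Rational(-63494179, 14061420) (T = Add(Mul(-24238, Rational(1, 8595)), Mul(13869, Rational(-1, 8180))) = Add(Rational(-24238, 8595), Rational(-13869, 8180)) = Rational(-63494179, 14061420) ≈ -4.5155)
Add(T, Mul(-1, Function('C')(17))) = Add(Rational(-63494179, 14061420), Mul(-1, Rational(-1, 3))) = Add(Rational(-63494179, 14061420), Rational(1, 3)) = Rational(-58807039, 14061420)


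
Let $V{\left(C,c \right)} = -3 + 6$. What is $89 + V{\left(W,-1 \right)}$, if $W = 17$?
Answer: $92$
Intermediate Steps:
$V{\left(C,c \right)} = 3$
$89 + V{\left(W,-1 \right)} = 89 + 3 = 92$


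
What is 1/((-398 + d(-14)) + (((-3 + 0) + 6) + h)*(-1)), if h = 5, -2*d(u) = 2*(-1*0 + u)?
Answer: -1/392 ≈ -0.0025510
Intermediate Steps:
d(u) = -u (d(u) = -(-1*0 + u) = -(0 + u) = -u)
1/((-398 + d(-14)) + (((-3 + 0) + 6) + h)*(-1)) = 1/((-398 - 1*(-14)) + (((-3 + 0) + 6) + 5)*(-1)) = 1/((-398 + 14) + ((-3 + 6) + 5)*(-1)) = 1/(-384 + (3 + 5)*(-1)) = 1/(-384 + 8*(-1)) = 1/(-384 - 8) = 1/(-392) = -1/392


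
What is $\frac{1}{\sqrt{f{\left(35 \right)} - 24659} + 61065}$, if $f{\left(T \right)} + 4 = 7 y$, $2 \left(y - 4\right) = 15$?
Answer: $\frac{24426}{1491583523} - \frac{i \sqrt{98330}}{7457917615} \approx 1.6376 \cdot 10^{-5} - 4.2046 \cdot 10^{-8} i$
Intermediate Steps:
$y = \frac{23}{2}$ ($y = 4 + \frac{1}{2} \cdot 15 = 4 + \frac{15}{2} = \frac{23}{2} \approx 11.5$)
$f{\left(T \right)} = \frac{153}{2}$ ($f{\left(T \right)} = -4 + 7 \cdot \frac{23}{2} = -4 + \frac{161}{2} = \frac{153}{2}$)
$\frac{1}{\sqrt{f{\left(35 \right)} - 24659} + 61065} = \frac{1}{\sqrt{\frac{153}{2} - 24659} + 61065} = \frac{1}{\sqrt{- \frac{49165}{2}} + 61065} = \frac{1}{\frac{i \sqrt{98330}}{2} + 61065} = \frac{1}{61065 + \frac{i \sqrt{98330}}{2}}$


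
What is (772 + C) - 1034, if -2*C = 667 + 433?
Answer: -812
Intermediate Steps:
C = -550 (C = -(667 + 433)/2 = -½*1100 = -550)
(772 + C) - 1034 = (772 - 550) - 1034 = 222 - 1034 = -812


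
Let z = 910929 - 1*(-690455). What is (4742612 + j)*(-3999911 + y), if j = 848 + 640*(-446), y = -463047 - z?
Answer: -27034957922840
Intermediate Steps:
z = 1601384 (z = 910929 + 690455 = 1601384)
y = -2064431 (y = -463047 - 1*1601384 = -463047 - 1601384 = -2064431)
j = -284592 (j = 848 - 285440 = -284592)
(4742612 + j)*(-3999911 + y) = (4742612 - 284592)*(-3999911 - 2064431) = 4458020*(-6064342) = -27034957922840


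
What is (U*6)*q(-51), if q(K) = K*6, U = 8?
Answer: -14688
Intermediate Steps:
q(K) = 6*K
(U*6)*q(-51) = (8*6)*(6*(-51)) = 48*(-306) = -14688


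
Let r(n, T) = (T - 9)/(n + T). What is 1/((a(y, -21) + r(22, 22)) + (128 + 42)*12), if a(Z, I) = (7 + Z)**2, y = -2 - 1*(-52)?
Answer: 44/232729 ≈ 0.00018906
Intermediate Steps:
y = 50 (y = -2 + 52 = 50)
r(n, T) = (-9 + T)/(T + n)
1/((a(y, -21) + r(22, 22)) + (128 + 42)*12) = 1/(((7 + 50)**2 + (-9 + 22)/(22 + 22)) + (128 + 42)*12) = 1/((57**2 + 13/44) + 170*12) = 1/((3249 + (1/44)*13) + 2040) = 1/((3249 + 13/44) + 2040) = 1/(142969/44 + 2040) = 1/(232729/44) = 44/232729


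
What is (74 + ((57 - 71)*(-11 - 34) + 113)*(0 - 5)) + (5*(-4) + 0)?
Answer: -3661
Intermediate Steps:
(74 + ((57 - 71)*(-11 - 34) + 113)*(0 - 5)) + (5*(-4) + 0) = (74 + (-14*(-45) + 113)*(-5)) + (-20 + 0) = (74 + (630 + 113)*(-5)) - 20 = (74 + 743*(-5)) - 20 = (74 - 3715) - 20 = -3641 - 20 = -3661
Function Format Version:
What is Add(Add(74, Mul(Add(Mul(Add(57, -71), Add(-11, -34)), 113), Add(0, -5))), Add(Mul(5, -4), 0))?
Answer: -3661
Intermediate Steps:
Add(Add(74, Mul(Add(Mul(Add(57, -71), Add(-11, -34)), 113), Add(0, -5))), Add(Mul(5, -4), 0)) = Add(Add(74, Mul(Add(Mul(-14, -45), 113), -5)), Add(-20, 0)) = Add(Add(74, Mul(Add(630, 113), -5)), -20) = Add(Add(74, Mul(743, -5)), -20) = Add(Add(74, -3715), -20) = Add(-3641, -20) = -3661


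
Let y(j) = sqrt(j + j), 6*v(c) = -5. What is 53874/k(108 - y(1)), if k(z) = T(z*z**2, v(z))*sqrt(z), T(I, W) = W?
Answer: -323244/(5*sqrt(108 - sqrt(2))) ≈ -6262.0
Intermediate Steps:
v(c) = -5/6 (v(c) = (1/6)*(-5) = -5/6)
y(j) = sqrt(2)*sqrt(j) (y(j) = sqrt(2*j) = sqrt(2)*sqrt(j))
k(z) = -5*sqrt(z)/6
53874/k(108 - y(1)) = 53874/((-5*sqrt(108 - sqrt(2)*sqrt(1))/6)) = 53874/((-5*sqrt(108 - sqrt(2))/6)) = 53874*(-6/(5*sqrt(108 - sqrt(2)))) = -323244/(5*sqrt(108 - sqrt(2)))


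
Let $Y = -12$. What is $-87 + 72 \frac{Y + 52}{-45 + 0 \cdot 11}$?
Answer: $-151$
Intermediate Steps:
$-87 + 72 \frac{Y + 52}{-45 + 0 \cdot 11} = -87 + 72 \frac{-12 + 52}{-45 + 0 \cdot 11} = -87 + 72 \frac{40}{-45 + 0} = -87 + 72 \frac{40}{-45} = -87 + 72 \cdot 40 \left(- \frac{1}{45}\right) = -87 + 72 \left(- \frac{8}{9}\right) = -87 - 64 = -151$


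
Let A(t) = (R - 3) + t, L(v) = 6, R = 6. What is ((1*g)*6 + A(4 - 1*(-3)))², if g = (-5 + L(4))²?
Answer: 256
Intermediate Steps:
g = 1 (g = (-5 + 6)² = 1² = 1)
A(t) = 3 + t (A(t) = (6 - 3) + t = 3 + t)
((1*g)*6 + A(4 - 1*(-3)))² = ((1*1)*6 + (3 + (4 - 1*(-3))))² = (1*6 + (3 + (4 + 3)))² = (6 + (3 + 7))² = (6 + 10)² = 16² = 256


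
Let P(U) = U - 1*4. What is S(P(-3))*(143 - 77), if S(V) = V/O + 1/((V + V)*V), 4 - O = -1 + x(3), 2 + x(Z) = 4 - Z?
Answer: -3740/49 ≈ -76.327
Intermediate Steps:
x(Z) = 2 - Z (x(Z) = -2 + (4 - Z) = 2 - Z)
P(U) = -4 + U (P(U) = U - 4 = -4 + U)
O = 6 (O = 4 - (-1 + (2 - 1*3)) = 4 - (-1 + (2 - 3)) = 4 - (-1 - 1) = 4 - 1*(-2) = 4 + 2 = 6)
S(V) = 1/(2*V**2) + V/6 (S(V) = V/6 + 1/((V + V)*V) = V*(1/6) + 1/(((2*V))*V) = V/6 + (1/(2*V))/V = V/6 + 1/(2*V**2) = 1/(2*V**2) + V/6)
S(P(-3))*(143 - 77) = ((3 + (-4 - 3)**3)/(6*(-4 - 3)**2))*(143 - 77) = ((1/6)*(3 + (-7)**3)/(-7)**2)*66 = ((1/6)*(1/49)*(3 - 343))*66 = ((1/6)*(1/49)*(-340))*66 = -170/147*66 = -3740/49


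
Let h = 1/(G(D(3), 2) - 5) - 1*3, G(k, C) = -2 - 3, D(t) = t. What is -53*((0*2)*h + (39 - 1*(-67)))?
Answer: -5618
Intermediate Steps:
G(k, C) = -5
h = -31/10 (h = 1/(-5 - 5) - 1*3 = 1/(-10) - 3 = -⅒ - 3 = -31/10 ≈ -3.1000)
-53*((0*2)*h + (39 - 1*(-67))) = -53*((0*2)*(-31/10) + (39 - 1*(-67))) = -53*(0*(-31/10) + (39 + 67)) = -53*(0 + 106) = -53*106 = -5618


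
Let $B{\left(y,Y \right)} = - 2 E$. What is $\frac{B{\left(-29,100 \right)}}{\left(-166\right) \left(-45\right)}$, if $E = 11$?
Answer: $- \frac{11}{3735} \approx -0.0029451$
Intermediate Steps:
$B{\left(y,Y \right)} = -22$ ($B{\left(y,Y \right)} = \left(-2\right) 11 = -22$)
$\frac{B{\left(-29,100 \right)}}{\left(-166\right) \left(-45\right)} = - \frac{22}{\left(-166\right) \left(-45\right)} = - \frac{22}{7470} = \left(-22\right) \frac{1}{7470} = - \frac{11}{3735}$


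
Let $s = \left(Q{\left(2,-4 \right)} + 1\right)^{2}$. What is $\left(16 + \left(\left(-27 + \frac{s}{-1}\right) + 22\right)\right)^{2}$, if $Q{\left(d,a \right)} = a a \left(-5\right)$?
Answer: $38812900$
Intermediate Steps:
$Q{\left(d,a \right)} = - 5 a^{2}$ ($Q{\left(d,a \right)} = a \left(- 5 a\right) = - 5 a^{2}$)
$s = 6241$ ($s = \left(- 5 \left(-4\right)^{2} + 1\right)^{2} = \left(\left(-5\right) 16 + 1\right)^{2} = \left(-80 + 1\right)^{2} = \left(-79\right)^{2} = 6241$)
$\left(16 + \left(\left(-27 + \frac{s}{-1}\right) + 22\right)\right)^{2} = \left(16 + \left(\left(-27 + \frac{6241}{-1}\right) + 22\right)\right)^{2} = \left(16 + \left(\left(-27 + 6241 \left(-1\right)\right) + 22\right)\right)^{2} = \left(16 + \left(\left(-27 - 6241\right) + 22\right)\right)^{2} = \left(16 + \left(-6268 + 22\right)\right)^{2} = \left(16 - 6246\right)^{2} = \left(-6230\right)^{2} = 38812900$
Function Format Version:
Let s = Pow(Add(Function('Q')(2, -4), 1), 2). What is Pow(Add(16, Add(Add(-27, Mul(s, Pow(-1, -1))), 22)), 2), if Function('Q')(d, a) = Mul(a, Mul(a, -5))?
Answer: 38812900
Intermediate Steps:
Function('Q')(d, a) = Mul(-5, Pow(a, 2)) (Function('Q')(d, a) = Mul(a, Mul(-5, a)) = Mul(-5, Pow(a, 2)))
s = 6241 (s = Pow(Add(Mul(-5, Pow(-4, 2)), 1), 2) = Pow(Add(Mul(-5, 16), 1), 2) = Pow(Add(-80, 1), 2) = Pow(-79, 2) = 6241)
Pow(Add(16, Add(Add(-27, Mul(s, Pow(-1, -1))), 22)), 2) = Pow(Add(16, Add(Add(-27, Mul(6241, Pow(-1, -1))), 22)), 2) = Pow(Add(16, Add(Add(-27, Mul(6241, -1)), 22)), 2) = Pow(Add(16, Add(Add(-27, -6241), 22)), 2) = Pow(Add(16, Add(-6268, 22)), 2) = Pow(Add(16, -6246), 2) = Pow(-6230, 2) = 38812900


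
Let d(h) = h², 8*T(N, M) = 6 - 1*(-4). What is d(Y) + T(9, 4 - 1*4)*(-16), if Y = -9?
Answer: 61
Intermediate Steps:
T(N, M) = 5/4 (T(N, M) = (6 - 1*(-4))/8 = (6 + 4)/8 = (⅛)*10 = 5/4)
d(Y) + T(9, 4 - 1*4)*(-16) = (-9)² + (5/4)*(-16) = 81 - 20 = 61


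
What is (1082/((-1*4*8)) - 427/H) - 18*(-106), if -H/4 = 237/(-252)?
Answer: 2225501/1264 ≈ 1760.7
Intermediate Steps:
H = 79/21 (H = -948/(-252) = -948*(-1)/252 = -4*(-79/84) = 79/21 ≈ 3.7619)
(1082/((-1*4*8)) - 427/H) - 18*(-106) = (1082/((-1*4*8)) - 427/79/21) - 18*(-106) = (1082/((-4*8)) - 427*21/79) - 1*(-1908) = (1082/(-32) - 8967/79) + 1908 = (1082*(-1/32) - 8967/79) + 1908 = (-541/16 - 8967/79) + 1908 = -186211/1264 + 1908 = 2225501/1264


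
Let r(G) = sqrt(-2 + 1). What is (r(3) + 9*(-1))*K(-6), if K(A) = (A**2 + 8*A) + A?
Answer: 162 - 18*I ≈ 162.0 - 18.0*I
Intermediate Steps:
r(G) = I (r(G) = sqrt(-1) = I)
K(A) = A**2 + 9*A
(r(3) + 9*(-1))*K(-6) = (I + 9*(-1))*(-6*(9 - 6)) = (I - 9)*(-6*3) = (-9 + I)*(-18) = 162 - 18*I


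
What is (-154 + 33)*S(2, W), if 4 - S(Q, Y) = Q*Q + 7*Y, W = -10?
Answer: -8470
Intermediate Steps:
S(Q, Y) = 4 - Q² - 7*Y (S(Q, Y) = 4 - (Q*Q + 7*Y) = 4 - (Q² + 7*Y) = 4 + (-Q² - 7*Y) = 4 - Q² - 7*Y)
(-154 + 33)*S(2, W) = (-154 + 33)*(4 - 1*2² - 7*(-10)) = -121*(4 - 1*4 + 70) = -121*(4 - 4 + 70) = -121*70 = -8470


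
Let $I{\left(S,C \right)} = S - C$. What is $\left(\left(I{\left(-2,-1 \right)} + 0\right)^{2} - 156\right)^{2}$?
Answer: $24025$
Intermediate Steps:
$\left(\left(I{\left(-2,-1 \right)} + 0\right)^{2} - 156\right)^{2} = \left(\left(\left(-2 - -1\right) + 0\right)^{2} - 156\right)^{2} = \left(\left(\left(-2 + 1\right) + 0\right)^{2} - 156\right)^{2} = \left(\left(-1 + 0\right)^{2} - 156\right)^{2} = \left(\left(-1\right)^{2} - 156\right)^{2} = \left(1 - 156\right)^{2} = \left(-155\right)^{2} = 24025$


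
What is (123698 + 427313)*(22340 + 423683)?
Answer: 245763579253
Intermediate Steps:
(123698 + 427313)*(22340 + 423683) = 551011*446023 = 245763579253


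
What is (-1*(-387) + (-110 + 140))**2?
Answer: 173889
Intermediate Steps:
(-1*(-387) + (-110 + 140))**2 = (387 + 30)**2 = 417**2 = 173889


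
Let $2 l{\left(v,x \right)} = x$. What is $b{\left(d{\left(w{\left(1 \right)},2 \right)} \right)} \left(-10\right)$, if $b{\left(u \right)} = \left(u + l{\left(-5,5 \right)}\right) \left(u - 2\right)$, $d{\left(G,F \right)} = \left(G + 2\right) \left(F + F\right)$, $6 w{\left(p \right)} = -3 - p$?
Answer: $- \frac{2350}{9} \approx -261.11$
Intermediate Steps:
$w{\left(p \right)} = - \frac{1}{2} - \frac{p}{6}$ ($w{\left(p \right)} = \frac{-3 - p}{6} = - \frac{1}{2} - \frac{p}{6}$)
$l{\left(v,x \right)} = \frac{x}{2}$
$d{\left(G,F \right)} = 2 F \left(2 + G\right)$ ($d{\left(G,F \right)} = \left(2 + G\right) 2 F = 2 F \left(2 + G\right)$)
$b{\left(u \right)} = \left(-2 + u\right) \left(\frac{5}{2} + u\right)$ ($b{\left(u \right)} = \left(u + \frac{1}{2} \cdot 5\right) \left(u - 2\right) = \left(u + \frac{5}{2}\right) \left(-2 + u\right) = \left(\frac{5}{2} + u\right) \left(-2 + u\right) = \left(-2 + u\right) \left(\frac{5}{2} + u\right)$)
$b{\left(d{\left(w{\left(1 \right)},2 \right)} \right)} \left(-10\right) = \left(-5 + \left(2 \cdot 2 \left(2 - \frac{2}{3}\right)\right)^{2} + \frac{2 \cdot 2 \left(2 - \frac{2}{3}\right)}{2}\right) \left(-10\right) = \left(-5 + \left(2 \cdot 2 \cdot \frac{4}{3}\right)^{2} + \frac{2 \cdot 2 \cdot \frac{4}{3}}{2}\right) \left(-10\right) = \left(-5 + \left(\frac{16}{3}\right)^{2} + \frac{1}{2} \cdot \frac{16}{3}\right) \left(-10\right) = \left(-5 + \frac{256}{9} + \frac{8}{3}\right) \left(-10\right) = \frac{235}{9} \left(-10\right) = - \frac{2350}{9}$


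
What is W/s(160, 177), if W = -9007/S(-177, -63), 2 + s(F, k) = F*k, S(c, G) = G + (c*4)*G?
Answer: -9007/1261312038 ≈ -7.1410e-6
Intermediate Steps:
S(c, G) = G + 4*G*c (S(c, G) = G + (4*c)*G = G + 4*G*c)
s(F, k) = -2 + F*k
W = -9007/44541 (W = -9007*(-1/(63*(1 + 4*(-177)))) = -9007*(-1/(63*(1 - 708))) = -9007/((-63*(-707))) = -9007/44541 ≈ -0.20222)
W/s(160, 177) = -9007/(44541*(-2 + 160*177)) = -9007/(44541*(-2 + 28320)) = -9007/44541/28318 = -9007/44541*1/28318 = -9007/1261312038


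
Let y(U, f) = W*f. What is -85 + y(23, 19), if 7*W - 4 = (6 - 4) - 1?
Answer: -500/7 ≈ -71.429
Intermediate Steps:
W = 5/7 (W = 4/7 + ((6 - 4) - 1)/7 = 4/7 + (2 - 1)/7 = 4/7 + (⅐)*1 = 4/7 + ⅐ = 5/7 ≈ 0.71429)
y(U, f) = 5*f/7
-85 + y(23, 19) = -85 + (5/7)*19 = -85 + 95/7 = -500/7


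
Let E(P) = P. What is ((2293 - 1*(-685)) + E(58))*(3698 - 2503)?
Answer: 3628020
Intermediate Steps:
((2293 - 1*(-685)) + E(58))*(3698 - 2503) = ((2293 - 1*(-685)) + 58)*(3698 - 2503) = ((2293 + 685) + 58)*1195 = (2978 + 58)*1195 = 3036*1195 = 3628020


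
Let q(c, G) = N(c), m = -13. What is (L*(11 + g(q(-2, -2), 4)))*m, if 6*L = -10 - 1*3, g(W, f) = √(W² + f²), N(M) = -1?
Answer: 1859/6 + 169*√17/6 ≈ 425.97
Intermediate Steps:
q(c, G) = -1
L = -13/6 (L = (-10 - 1*3)/6 = (-10 - 3)/6 = (⅙)*(-13) = -13/6 ≈ -2.1667)
(L*(11 + g(q(-2, -2), 4)))*m = -13*(11 + √((-1)² + 4²))/6*(-13) = -13*(11 + √(1 + 16))/6*(-13) = -13*(11 + √17)/6*(-13) = (-143/6 - 13*√17/6)*(-13) = 1859/6 + 169*√17/6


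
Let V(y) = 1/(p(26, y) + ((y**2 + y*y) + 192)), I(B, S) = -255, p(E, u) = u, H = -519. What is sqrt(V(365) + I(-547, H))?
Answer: 32*I*sqrt(17753562437)/267007 ≈ 15.969*I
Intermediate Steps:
V(y) = 1/(192 + y + 2*y**2) (V(y) = 1/(y + ((y**2 + y*y) + 192)) = 1/(y + ((y**2 + y**2) + 192)) = 1/(y + (2*y**2 + 192)) = 1/(y + (192 + 2*y**2)) = 1/(192 + y + 2*y**2))
sqrt(V(365) + I(-547, H)) = sqrt(1/(192 + 365 + 2*365**2) - 255) = sqrt(1/(192 + 365 + 2*133225) - 255) = sqrt(1/(192 + 365 + 266450) - 255) = sqrt(1/267007 - 255) = sqrt(-68086784/267007) = 32*I*sqrt(17753562437)/267007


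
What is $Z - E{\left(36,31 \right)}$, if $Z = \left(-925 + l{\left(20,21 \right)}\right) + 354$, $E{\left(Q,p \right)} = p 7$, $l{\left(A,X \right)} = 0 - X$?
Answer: $-809$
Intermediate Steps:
$l{\left(A,X \right)} = - X$
$E{\left(Q,p \right)} = 7 p$
$Z = -592$ ($Z = \left(-925 - 21\right) + 354 = -946 + 354 = -592$)
$Z - E{\left(36,31 \right)} = -592 - 7 \cdot 31 = -592 - 217 = -809$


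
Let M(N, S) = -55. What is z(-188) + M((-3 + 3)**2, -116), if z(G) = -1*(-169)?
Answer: 114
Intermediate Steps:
z(G) = 169
z(-188) + M((-3 + 3)**2, -116) = 169 - 55 = 114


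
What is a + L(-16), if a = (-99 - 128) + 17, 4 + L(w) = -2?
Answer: -216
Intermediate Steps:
L(w) = -6 (L(w) = -4 - 2 = -6)
a = -210 (a = -227 + 17 = -210)
a + L(-16) = -210 - 6 = -216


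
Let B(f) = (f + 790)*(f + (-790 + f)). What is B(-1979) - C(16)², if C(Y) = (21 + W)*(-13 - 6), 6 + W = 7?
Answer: 5470648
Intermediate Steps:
W = 1 (W = -6 + 7 = 1)
C(Y) = -418 (C(Y) = (21 + 1)*(-13 - 6) = 22*(-19) = -418)
B(f) = (-790 + 2*f)*(790 + f) (B(f) = (790 + f)*(-790 + 2*f) = (-790 + 2*f)*(790 + f))
B(-1979) - C(16)² = (-624100 + 2*(-1979)² + 790*(-1979)) - 1*(-418)² = (-624100 + 2*3916441 - 1563410) - 1*174724 = (-624100 + 7832882 - 1563410) - 174724 = 5645372 - 174724 = 5470648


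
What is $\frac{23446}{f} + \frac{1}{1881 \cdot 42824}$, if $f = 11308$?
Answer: $\frac{42923202053}{20701849608} \approx 2.0734$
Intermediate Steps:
$\frac{23446}{f} + \frac{1}{1881 \cdot 42824} = \frac{23446}{11308} + \frac{1}{1881 \cdot 42824} = 23446 \cdot \frac{1}{11308} + \frac{1}{1881} \cdot \frac{1}{42824} = \frac{11723}{5654} + \frac{1}{80551944} = \frac{42923202053}{20701849608}$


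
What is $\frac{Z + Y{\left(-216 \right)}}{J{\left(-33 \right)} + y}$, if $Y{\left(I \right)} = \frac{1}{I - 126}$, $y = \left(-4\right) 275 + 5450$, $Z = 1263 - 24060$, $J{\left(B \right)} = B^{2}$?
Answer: $- \frac{7796575}{1860138} \approx -4.1914$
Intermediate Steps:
$Z = -22797$ ($Z = 1263 - 24060 = -22797$)
$y = 4350$ ($y = -1100 + 5450 = 4350$)
$Y{\left(I \right)} = \frac{1}{-126 + I}$
$\frac{Z + Y{\left(-216 \right)}}{J{\left(-33 \right)} + y} = \frac{-22797 + \frac{1}{-126 - 216}}{\left(-33\right)^{2} + 4350} = \frac{-22797 + \frac{1}{-342}}{1089 + 4350} = \frac{-22797 - \frac{1}{342}}{5439} = \left(- \frac{7796575}{342}\right) \frac{1}{5439} = - \frac{7796575}{1860138}$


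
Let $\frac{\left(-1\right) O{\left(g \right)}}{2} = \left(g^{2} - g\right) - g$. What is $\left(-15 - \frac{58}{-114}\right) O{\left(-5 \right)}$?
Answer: $\frac{57820}{57} \approx 1014.4$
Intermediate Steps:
$O{\left(g \right)} = - 2 g^{2} + 4 g$ ($O{\left(g \right)} = - 2 \left(\left(g^{2} - g\right) - g\right) = - 2 \left(g^{2} - 2 g\right) = - 2 g^{2} + 4 g$)
$\left(-15 - \frac{58}{-114}\right) O{\left(-5 \right)} = \left(-15 - \frac{58}{-114}\right) 2 \left(-5\right) \left(2 - -5\right) = \left(-15 - - \frac{29}{57}\right) 2 \left(-5\right) \left(2 + 5\right) = \left(-15 + \frac{29}{57}\right) 2 \left(-5\right) 7 = \left(- \frac{826}{57}\right) \left(-70\right) = \frac{57820}{57}$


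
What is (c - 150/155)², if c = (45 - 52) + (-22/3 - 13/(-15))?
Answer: 45050944/216225 ≈ 208.35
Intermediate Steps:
c = -202/15 (c = -7 + (-22*⅓ - 13*(-1/15)) = -7 + (-22/3 + 13/15) = -7 - 97/15 = -202/15 ≈ -13.467)
(c - 150/155)² = (-202/15 - 150/155)² = (-202/15 - 150*1/155)² = (-202/15 - 30/31)² = (-6712/465)² = 45050944/216225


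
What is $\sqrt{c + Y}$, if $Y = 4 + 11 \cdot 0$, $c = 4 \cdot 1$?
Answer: $2 \sqrt{2} \approx 2.8284$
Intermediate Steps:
$c = 4$
$Y = 4$ ($Y = 4 + 0 = 4$)
$\sqrt{c + Y} = \sqrt{4 + 4} = \sqrt{8} = 2 \sqrt{2}$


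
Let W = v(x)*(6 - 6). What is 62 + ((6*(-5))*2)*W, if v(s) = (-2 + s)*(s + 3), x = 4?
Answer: 62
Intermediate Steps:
v(s) = (-2 + s)*(3 + s)
W = 0 (W = (-6 + 4 + 4**2)*(6 - 6) = (-6 + 4 + 16)*0 = 14*0 = 0)
62 + ((6*(-5))*2)*W = 62 + ((6*(-5))*2)*0 = 62 - 30*2*0 = 62 - 60*0 = 62 + 0 = 62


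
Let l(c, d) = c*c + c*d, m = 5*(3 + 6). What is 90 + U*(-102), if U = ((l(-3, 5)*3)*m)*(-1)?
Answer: -82530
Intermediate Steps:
m = 45 (m = 5*9 = 45)
l(c, d) = c**2 + c*d
U = 810 (U = ((-3*(-3 + 5)*3)*45)*(-1) = ((-3*2*3)*45)*(-1) = (-6*3*45)*(-1) = -18*45*(-1) = -810*(-1) = 810)
90 + U*(-102) = 90 + 810*(-102) = 90 - 82620 = -82530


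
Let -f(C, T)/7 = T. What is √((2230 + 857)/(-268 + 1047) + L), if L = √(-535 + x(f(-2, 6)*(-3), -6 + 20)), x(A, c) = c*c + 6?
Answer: √(2404773 + 1820523*I*√37)/779 ≈ 3.3643 + 2.7121*I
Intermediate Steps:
f(C, T) = -7*T
x(A, c) = 6 + c² (x(A, c) = c² + 6 = 6 + c²)
L = 3*I*√37 (L = √(-535 + (6 + (-6 + 20)²)) = √(-535 + (6 + 14²)) = √(-535 + (6 + 196)) = √(-535 + 202) = √(-333) = 3*I*√37 ≈ 18.248*I)
√((2230 + 857)/(-268 + 1047) + L) = √((2230 + 857)/(-268 + 1047) + 3*I*√37) = √(3087/779 + 3*I*√37)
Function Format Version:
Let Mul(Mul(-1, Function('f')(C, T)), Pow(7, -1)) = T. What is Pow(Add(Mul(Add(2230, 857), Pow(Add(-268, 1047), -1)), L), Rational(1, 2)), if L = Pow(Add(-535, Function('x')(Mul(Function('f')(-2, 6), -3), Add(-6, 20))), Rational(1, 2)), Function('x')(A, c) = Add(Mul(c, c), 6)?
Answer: Mul(Rational(1, 779), Pow(Add(2404773, Mul(1820523, I, Pow(37, Rational(1, 2)))), Rational(1, 2))) ≈ Add(3.3643, Mul(2.7121, I))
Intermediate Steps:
Function('f')(C, T) = Mul(-7, T)
Function('x')(A, c) = Add(6, Pow(c, 2)) (Function('x')(A, c) = Add(Pow(c, 2), 6) = Add(6, Pow(c, 2)))
L = Mul(3, I, Pow(37, Rational(1, 2))) (L = Pow(Add(-535, Add(6, Pow(Add(-6, 20), 2))), Rational(1, 2)) = Pow(Add(-535, Add(6, Pow(14, 2))), Rational(1, 2)) = Pow(Add(-535, Add(6, 196)), Rational(1, 2)) = Pow(Add(-535, 202), Rational(1, 2)) = Pow(-333, Rational(1, 2)) = Mul(3, I, Pow(37, Rational(1, 2))) ≈ Mul(18.248, I))
Pow(Add(Mul(Add(2230, 857), Pow(Add(-268, 1047), -1)), L), Rational(1, 2)) = Pow(Add(Mul(Add(2230, 857), Pow(Add(-268, 1047), -1)), Mul(3, I, Pow(37, Rational(1, 2)))), Rational(1, 2)) = Pow(Add(Mul(3087, Pow(779, -1)), Mul(3, I, Pow(37, Rational(1, 2)))), Rational(1, 2)) = Pow(Add(Mul(3087, Rational(1, 779)), Mul(3, I, Pow(37, Rational(1, 2)))), Rational(1, 2)) = Pow(Add(Rational(3087, 779), Mul(3, I, Pow(37, Rational(1, 2)))), Rational(1, 2))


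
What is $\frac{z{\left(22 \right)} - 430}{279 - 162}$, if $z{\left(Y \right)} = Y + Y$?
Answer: $- \frac{386}{117} \approx -3.2991$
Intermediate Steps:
$z{\left(Y \right)} = 2 Y$
$\frac{z{\left(22 \right)} - 430}{279 - 162} = \frac{2 \cdot 22 - 430}{279 - 162} = \frac{44 - 430}{117} = \left(-386\right) \frac{1}{117} = - \frac{386}{117}$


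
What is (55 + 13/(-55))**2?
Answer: 9072144/3025 ≈ 2999.1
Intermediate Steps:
(55 + 13/(-55))**2 = (55 + 13*(-1/55))**2 = (55 - 13/55)**2 = (3012/55)**2 = 9072144/3025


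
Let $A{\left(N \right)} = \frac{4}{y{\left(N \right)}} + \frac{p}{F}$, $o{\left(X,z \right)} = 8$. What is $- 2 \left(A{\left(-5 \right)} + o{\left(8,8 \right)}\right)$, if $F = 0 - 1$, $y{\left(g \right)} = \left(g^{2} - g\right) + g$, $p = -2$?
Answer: $- \frac{508}{25} \approx -20.32$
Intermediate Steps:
$y{\left(g \right)} = g^{2}$
$F = -1$ ($F = 0 - 1 = -1$)
$A{\left(N \right)} = 2 + \frac{4}{N^{2}}$ ($A{\left(N \right)} = \frac{4}{N^{2}} - \frac{2}{-1} = \frac{4}{N^{2}} - -2 = \frac{4}{N^{2}} + 2 = 2 + \frac{4}{N^{2}}$)
$- 2 \left(A{\left(-5 \right)} + o{\left(8,8 \right)}\right) = - 2 \left(\left(2 + \frac{4}{25}\right) + 8\right) = - 2 \left(\frac{54}{25} + 8\right) = \left(-2\right) \frac{254}{25} = - \frac{508}{25}$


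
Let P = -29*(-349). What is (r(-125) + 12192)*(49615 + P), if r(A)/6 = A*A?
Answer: 6328551312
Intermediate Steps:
r(A) = 6*A² (r(A) = 6*(A*A) = 6*A²)
P = 10121
(r(-125) + 12192)*(49615 + P) = (6*(-125)² + 12192)*(49615 + 10121) = (6*15625 + 12192)*59736 = (93750 + 12192)*59736 = 105942*59736 = 6328551312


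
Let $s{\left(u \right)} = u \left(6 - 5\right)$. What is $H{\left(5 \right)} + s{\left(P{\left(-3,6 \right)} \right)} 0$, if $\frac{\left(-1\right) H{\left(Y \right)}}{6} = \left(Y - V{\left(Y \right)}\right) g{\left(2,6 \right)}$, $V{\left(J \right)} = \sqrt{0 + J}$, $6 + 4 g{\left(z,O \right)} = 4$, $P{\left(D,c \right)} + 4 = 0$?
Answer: $15 - 3 \sqrt{5} \approx 8.2918$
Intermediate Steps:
$P{\left(D,c \right)} = -4$ ($P{\left(D,c \right)} = -4 + 0 = -4$)
$g{\left(z,O \right)} = - \frac{1}{2}$ ($g{\left(z,O \right)} = - \frac{3}{2} + \frac{1}{4} \cdot 4 = - \frac{3}{2} + 1 = - \frac{1}{2}$)
$s{\left(u \right)} = u$ ($s{\left(u \right)} = u 1 = u$)
$V{\left(J \right)} = \sqrt{J}$
$H{\left(Y \right)} = - 3 \sqrt{Y} + 3 Y$ ($H{\left(Y \right)} = - 6 \left(Y - \sqrt{Y}\right) \left(- \frac{1}{2}\right) = - 6 \left(\frac{\sqrt{Y}}{2} - \frac{Y}{2}\right) = - 3 \sqrt{Y} + 3 Y$)
$H{\left(5 \right)} + s{\left(P{\left(-3,6 \right)} \right)} 0 = \left(- 3 \sqrt{5} + 3 \cdot 5\right) - 0 = \left(- 3 \sqrt{5} + 15\right) + 0 = \left(15 - 3 \sqrt{5}\right) + 0 = 15 - 3 \sqrt{5}$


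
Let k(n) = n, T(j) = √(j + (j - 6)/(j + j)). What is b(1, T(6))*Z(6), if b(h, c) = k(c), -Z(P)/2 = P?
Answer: -12*√6 ≈ -29.394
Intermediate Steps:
T(j) = √(j + (-6 + j)/(2*j)) (T(j) = √(j + (-6 + j)/((2*j))) = √(j + (-6 + j)*(1/(2*j))) = √(j + (-6 + j)/(2*j)))
Z(P) = -2*P
b(h, c) = c
b(1, T(6))*Z(6) = (√(2 - 12/6 + 4*6)/2)*(-2*6) = (√(2 - 12*⅙ + 24)/2)*(-12) = (√(2 - 2 + 24)/2)*(-12) = (√24/2)*(-12) = ((2*√6)/2)*(-12) = √6*(-12) = -12*√6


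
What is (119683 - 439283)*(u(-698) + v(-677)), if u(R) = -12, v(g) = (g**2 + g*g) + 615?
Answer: -293156615600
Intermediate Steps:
v(g) = 615 + 2*g**2 (v(g) = (g**2 + g**2) + 615 = 2*g**2 + 615 = 615 + 2*g**2)
(119683 - 439283)*(u(-698) + v(-677)) = (119683 - 439283)*(-12 + (615 + 2*(-677)**2)) = -319600*(-12 + (615 + 2*458329)) = -319600*(-12 + (615 + 916658)) = -319600*(-12 + 917273) = -319600*917261 = -293156615600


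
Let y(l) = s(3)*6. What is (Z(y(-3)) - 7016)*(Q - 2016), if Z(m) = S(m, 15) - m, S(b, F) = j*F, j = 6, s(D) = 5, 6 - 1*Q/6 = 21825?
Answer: 924661080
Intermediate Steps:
Q = -130914 (Q = 36 - 6*21825 = 36 - 130950 = -130914)
S(b, F) = 6*F
y(l) = 30 (y(l) = 5*6 = 30)
Z(m) = 90 - m (Z(m) = 6*15 - m = 90 - m)
(Z(y(-3)) - 7016)*(Q - 2016) = ((90 - 1*30) - 7016)*(-130914 - 2016) = ((90 - 30) - 7016)*(-132930) = (60 - 7016)*(-132930) = -6956*(-132930) = 924661080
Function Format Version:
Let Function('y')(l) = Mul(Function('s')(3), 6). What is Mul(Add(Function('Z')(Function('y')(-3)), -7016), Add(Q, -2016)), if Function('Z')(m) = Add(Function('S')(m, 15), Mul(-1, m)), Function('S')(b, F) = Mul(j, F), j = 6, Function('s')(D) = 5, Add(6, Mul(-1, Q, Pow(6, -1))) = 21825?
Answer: 924661080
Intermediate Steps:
Q = -130914 (Q = Add(36, Mul(-6, 21825)) = Add(36, -130950) = -130914)
Function('S')(b, F) = Mul(6, F)
Function('y')(l) = 30 (Function('y')(l) = Mul(5, 6) = 30)
Function('Z')(m) = Add(90, Mul(-1, m)) (Function('Z')(m) = Add(Mul(6, 15), Mul(-1, m)) = Add(90, Mul(-1, m)))
Mul(Add(Function('Z')(Function('y')(-3)), -7016), Add(Q, -2016)) = Mul(Add(Add(90, Mul(-1, 30)), -7016), Add(-130914, -2016)) = Mul(Add(Add(90, -30), -7016), -132930) = Mul(Add(60, -7016), -132930) = Mul(-6956, -132930) = 924661080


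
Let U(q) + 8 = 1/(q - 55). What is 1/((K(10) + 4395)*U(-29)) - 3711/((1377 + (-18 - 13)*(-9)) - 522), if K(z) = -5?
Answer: -1827355571/558394830 ≈ -3.2725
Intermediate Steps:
U(q) = -8 + 1/(-55 + q) (U(q) = -8 + 1/(q - 55) = -8 + 1/(-55 + q))
1/((K(10) + 4395)*U(-29)) - 3711/((1377 + (-18 - 13)*(-9)) - 522) = 1/((-5 + 4395)*(((441 - 8*(-29))/(-55 - 29)))) - 3711/((1377 + (-18 - 13)*(-9)) - 522) = 1/(4390*(((441 + 232)/(-84)))) - 3711/((1377 - 31*(-9)) - 522) = 1/(4390*((-1/84*673))) - 3711/((1377 + 279) - 522) = 1/(4390*(-673/84)) - 3711/(1656 - 522) = (1/4390)*(-84/673) - 3711/1134 = -42/1477235 - 3711*1/1134 = -42/1477235 - 1237/378 = -1827355571/558394830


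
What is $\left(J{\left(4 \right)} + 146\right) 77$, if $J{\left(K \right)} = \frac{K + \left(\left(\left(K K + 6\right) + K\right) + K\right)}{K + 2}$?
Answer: $\frac{35035}{3} \approx 11678.0$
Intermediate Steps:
$J{\left(K \right)} = \frac{6 + K^{2} + 3 K}{2 + K}$ ($J{\left(K \right)} = \frac{K + \left(\left(\left(K^{2} + 6\right) + K\right) + K\right)}{2 + K} = \frac{K + \left(\left(\left(6 + K^{2}\right) + K\right) + K\right)}{2 + K} = \frac{K + \left(\left(6 + K + K^{2}\right) + K\right)}{2 + K} = \frac{K + \left(6 + K^{2} + 2 K\right)}{2 + K} = \frac{6 + K^{2} + 3 K}{2 + K}$)
$\left(J{\left(4 \right)} + 146\right) 77 = \left(\frac{6 + 4^{2} + 3 \cdot 4}{2 + 4} + 146\right) 77 = \left(\frac{6 + 16 + 12}{6} + 146\right) 77 = \left(\frac{1}{6} \cdot 34 + 146\right) 77 = \left(\frac{17}{3} + 146\right) 77 = \frac{455}{3} \cdot 77 = \frac{35035}{3}$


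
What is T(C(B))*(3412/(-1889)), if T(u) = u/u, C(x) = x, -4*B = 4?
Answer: -3412/1889 ≈ -1.8062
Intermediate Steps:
B = -1 (B = -¼*4 = -1)
T(u) = 1
T(C(B))*(3412/(-1889)) = 1*(3412/(-1889)) = 1*(3412*(-1/1889)) = 1*(-3412/1889) = -3412/1889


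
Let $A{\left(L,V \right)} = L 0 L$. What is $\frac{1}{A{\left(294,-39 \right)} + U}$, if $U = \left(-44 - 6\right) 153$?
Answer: $- \frac{1}{7650} \approx -0.00013072$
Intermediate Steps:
$A{\left(L,V \right)} = 0$ ($A{\left(L,V \right)} = L 0 = 0$)
$U = -7650$ ($U = \left(-50\right) 153 = -7650$)
$\frac{1}{A{\left(294,-39 \right)} + U} = \frac{1}{0 - 7650} = \frac{1}{-7650} = - \frac{1}{7650}$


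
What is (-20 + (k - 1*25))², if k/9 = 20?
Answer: 18225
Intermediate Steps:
k = 180 (k = 9*20 = 180)
(-20 + (k - 1*25))² = (-20 + (180 - 1*25))² = (-20 + (180 - 25))² = (-20 + 155)² = 135² = 18225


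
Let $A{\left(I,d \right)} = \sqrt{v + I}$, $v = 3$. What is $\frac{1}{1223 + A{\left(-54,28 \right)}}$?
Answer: $\frac{1223}{1495780} - \frac{i \sqrt{51}}{1495780} \approx 0.00081763 - 4.7744 \cdot 10^{-6} i$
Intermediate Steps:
$A{\left(I,d \right)} = \sqrt{3 + I}$
$\frac{1}{1223 + A{\left(-54,28 \right)}} = \frac{1}{1223 + \sqrt{3 - 54}} = \frac{1}{1223 + \sqrt{-51}} = \frac{1}{1223 + i \sqrt{51}}$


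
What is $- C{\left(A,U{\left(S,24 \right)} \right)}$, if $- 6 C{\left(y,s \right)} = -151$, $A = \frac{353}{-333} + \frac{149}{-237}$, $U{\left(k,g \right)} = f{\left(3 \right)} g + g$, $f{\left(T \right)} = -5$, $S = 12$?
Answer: $- \frac{151}{6} \approx -25.167$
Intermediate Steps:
$U{\left(k,g \right)} = - 4 g$ ($U{\left(k,g \right)} = - 5 g + g = - 4 g$)
$A = - \frac{44426}{26307}$ ($A = 353 \left(- \frac{1}{333}\right) + 149 \left(- \frac{1}{237}\right) = - \frac{353}{333} - \frac{149}{237} = - \frac{44426}{26307} \approx -1.6888$)
$C{\left(y,s \right)} = \frac{151}{6}$ ($C{\left(y,s \right)} = \left(- \frac{1}{6}\right) \left(-151\right) = \frac{151}{6}$)
$- C{\left(A,U{\left(S,24 \right)} \right)} = \left(-1\right) \frac{151}{6} = - \frac{151}{6}$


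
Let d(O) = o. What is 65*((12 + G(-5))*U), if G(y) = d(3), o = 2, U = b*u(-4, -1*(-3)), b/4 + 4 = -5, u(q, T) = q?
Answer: 131040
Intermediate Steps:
b = -36 (b = -16 + 4*(-5) = -16 - 20 = -36)
U = 144 (U = -36*(-4) = 144)
d(O) = 2
G(y) = 2
65*((12 + G(-5))*U) = 65*((12 + 2)*144) = 65*(14*144) = 65*2016 = 131040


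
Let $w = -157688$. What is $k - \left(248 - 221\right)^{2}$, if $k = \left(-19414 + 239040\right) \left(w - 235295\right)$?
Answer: $-86309285087$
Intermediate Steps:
$k = -86309284358$ ($k = \left(-19414 + 239040\right) \left(-157688 - 235295\right) = 219626 \left(-392983\right) = -86309284358$)
$k - \left(248 - 221\right)^{2} = -86309284358 - \left(248 - 221\right)^{2} = -86309284358 - 27^{2} = -86309284358 - 729 = -86309285087$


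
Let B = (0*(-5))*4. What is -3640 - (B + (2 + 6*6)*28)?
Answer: -4704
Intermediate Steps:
B = 0 (B = 0*4 = 0)
-3640 - (B + (2 + 6*6)*28) = -3640 - (0 + (2 + 6*6)*28) = -3640 - (0 + (2 + 36)*28) = -3640 - (0 + 38*28) = -3640 - (0 + 1064) = -3640 - 1*1064 = -3640 - 1064 = -4704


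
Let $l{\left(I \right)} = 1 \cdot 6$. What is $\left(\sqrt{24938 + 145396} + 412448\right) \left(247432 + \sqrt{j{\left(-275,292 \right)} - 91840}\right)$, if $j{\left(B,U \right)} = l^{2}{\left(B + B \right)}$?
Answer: $2 \left(123716 + i \sqrt{22951}\right) \left(412448 + 3 \sqrt{18926}\right) \approx 1.0215 \cdot 10^{11} + 1.2509 \cdot 10^{8} i$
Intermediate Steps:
$l{\left(I \right)} = 6$
$j{\left(B,U \right)} = 36$ ($j{\left(B,U \right)} = 6^{2} = 36$)
$\left(\sqrt{24938 + 145396} + 412448\right) \left(247432 + \sqrt{j{\left(-275,292 \right)} - 91840}\right) = \left(\sqrt{24938 + 145396} + 412448\right) \left(247432 + \sqrt{36 - 91840}\right) = \left(\sqrt{170334} + 412448\right) \left(247432 + \sqrt{-91804}\right) = \left(3 \sqrt{18926} + 412448\right) \left(247432 + 2 i \sqrt{22951}\right) = \left(412448 + 3 \sqrt{18926}\right) \left(247432 + 2 i \sqrt{22951}\right) = \left(247432 + 2 i \sqrt{22951}\right) \left(412448 + 3 \sqrt{18926}\right)$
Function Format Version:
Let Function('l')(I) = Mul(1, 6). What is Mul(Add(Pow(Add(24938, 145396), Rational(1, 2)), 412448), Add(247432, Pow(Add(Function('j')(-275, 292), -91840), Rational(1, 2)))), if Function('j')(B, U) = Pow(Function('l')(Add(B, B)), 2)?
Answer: Mul(2, Add(123716, Mul(I, Pow(22951, Rational(1, 2)))), Add(412448, Mul(3, Pow(18926, Rational(1, 2))))) ≈ Add(1.0215e+11, Mul(1.2509e+8, I))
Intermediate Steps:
Function('l')(I) = 6
Function('j')(B, U) = 36 (Function('j')(B, U) = Pow(6, 2) = 36)
Mul(Add(Pow(Add(24938, 145396), Rational(1, 2)), 412448), Add(247432, Pow(Add(Function('j')(-275, 292), -91840), Rational(1, 2)))) = Mul(Add(Pow(Add(24938, 145396), Rational(1, 2)), 412448), Add(247432, Pow(Add(36, -91840), Rational(1, 2)))) = Mul(Add(Pow(170334, Rational(1, 2)), 412448), Add(247432, Pow(-91804, Rational(1, 2)))) = Mul(Add(Mul(3, Pow(18926, Rational(1, 2))), 412448), Add(247432, Mul(2, I, Pow(22951, Rational(1, 2))))) = Mul(Add(412448, Mul(3, Pow(18926, Rational(1, 2)))), Add(247432, Mul(2, I, Pow(22951, Rational(1, 2))))) = Mul(Add(247432, Mul(2, I, Pow(22951, Rational(1, 2)))), Add(412448, Mul(3, Pow(18926, Rational(1, 2)))))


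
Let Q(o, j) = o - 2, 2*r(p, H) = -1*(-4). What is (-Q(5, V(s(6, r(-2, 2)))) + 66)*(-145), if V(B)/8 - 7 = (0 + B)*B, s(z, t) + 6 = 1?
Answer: -9135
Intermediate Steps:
r(p, H) = 2 (r(p, H) = (-1*(-4))/2 = (1/2)*4 = 2)
s(z, t) = -5 (s(z, t) = -6 + 1 = -5)
V(B) = 56 + 8*B**2 (V(B) = 56 + 8*((0 + B)*B) = 56 + 8*(B*B) = 56 + 8*B**2)
Q(o, j) = -2 + o
(-Q(5, V(s(6, r(-2, 2)))) + 66)*(-145) = (-(-2 + 5) + 66)*(-145) = (-1*3 + 66)*(-145) = (-3 + 66)*(-145) = 63*(-145) = -9135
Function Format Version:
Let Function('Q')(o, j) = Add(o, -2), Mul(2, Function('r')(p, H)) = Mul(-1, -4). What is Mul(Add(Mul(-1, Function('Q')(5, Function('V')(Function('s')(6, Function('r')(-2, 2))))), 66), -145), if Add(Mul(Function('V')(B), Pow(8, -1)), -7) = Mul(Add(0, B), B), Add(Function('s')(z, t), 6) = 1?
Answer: -9135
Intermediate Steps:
Function('r')(p, H) = 2 (Function('r')(p, H) = Mul(Rational(1, 2), Mul(-1, -4)) = Mul(Rational(1, 2), 4) = 2)
Function('s')(z, t) = -5 (Function('s')(z, t) = Add(-6, 1) = -5)
Function('V')(B) = Add(56, Mul(8, Pow(B, 2))) (Function('V')(B) = Add(56, Mul(8, Mul(Add(0, B), B))) = Add(56, Mul(8, Mul(B, B))) = Add(56, Mul(8, Pow(B, 2))))
Function('Q')(o, j) = Add(-2, o)
Mul(Add(Mul(-1, Function('Q')(5, Function('V')(Function('s')(6, Function('r')(-2, 2))))), 66), -145) = Mul(Add(Mul(-1, Add(-2, 5)), 66), -145) = Mul(Add(Mul(-1, 3), 66), -145) = Mul(Add(-3, 66), -145) = Mul(63, -145) = -9135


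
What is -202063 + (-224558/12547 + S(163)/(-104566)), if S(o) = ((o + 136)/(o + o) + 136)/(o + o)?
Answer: -28176747163078247449/139433006942152 ≈ -2.0208e+5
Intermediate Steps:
S(o) = (136 + (136 + o)/(2*o))/(2*o) (S(o) = ((136 + o)/((2*o)) + 136)/((2*o)) = ((136 + o)*(1/(2*o)) + 136)*(1/(2*o)) = ((136 + o)/(2*o) + 136)*(1/(2*o)) = (136 + (136 + o)/(2*o))*(1/(2*o)) = (136 + (136 + o)/(2*o))/(2*o))
-202063 + (-224558/12547 + S(163)/(-104566)) = -202063 + (-224558/12547 + ((1/4)*(136 + 273*163)/163**2)/(-104566)) = -202063 + (-224558*1/12547 + ((1/4)*(1/26569)*(136 + 44499))*(-1/104566)) = -202063 + (-224558/12547 + ((1/4)*(1/26569)*44635)*(-1/104566)) = -202063 + (-224558/12547 + (44635/106276)*(-1/104566)) = -202063 + (-224558/12547 - 44635/11112856216) = -202063 - 2495481326187873/139433006942152 = -28176747163078247449/139433006942152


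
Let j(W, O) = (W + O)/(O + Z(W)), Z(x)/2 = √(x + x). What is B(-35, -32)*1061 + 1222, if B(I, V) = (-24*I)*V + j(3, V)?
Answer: -3564684174/125 + 30769*√6/500 ≈ -2.8517e+7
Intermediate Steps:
Z(x) = 2*√2*√x (Z(x) = 2*√(x + x) = 2*√(2*x) = 2*(√2*√x) = 2*√2*√x)
j(W, O) = (O + W)/(O + 2*√2*√W) (j(W, O) = (W + O)/(O + 2*√2*√W) = (O + W)/(O + 2*√2*√W))
B(I, V) = (3 + V)/(V + 2*√6) - 24*I*V (B(I, V) = (-24*I)*V + (V + 3)/(V + 2*√2*√3) = -24*I*V + (3 + V)/(V + 2*√6) = (3 + V)/(V + 2*√6) - 24*I*V)
B(-35, -32)*1061 + 1222 = ((3 - 32 - 24*(-35)*(-32)*(-32 + 2*√6))/(-32 + 2*√6))*1061 + 1222 = ((3 - 32 + (860160 - 53760*√6))/(-32 + 2*√6))*1061 + 1222 = ((860131 - 53760*√6)/(-32 + 2*√6))*1061 + 1222 = 1061*(860131 - 53760*√6)/(-32 + 2*√6) + 1222 = 1222 + 1061*(860131 - 53760*√6)/(-32 + 2*√6)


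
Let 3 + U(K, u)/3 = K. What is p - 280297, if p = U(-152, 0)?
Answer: -280762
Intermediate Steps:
U(K, u) = -9 + 3*K
p = -465 (p = -9 + 3*(-152) = -9 - 456 = -465)
p - 280297 = -465 - 280297 = -280762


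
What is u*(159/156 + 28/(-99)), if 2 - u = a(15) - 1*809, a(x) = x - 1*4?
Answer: 758200/1287 ≈ 589.12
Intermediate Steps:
a(x) = -4 + x (a(x) = x - 4 = -4 + x)
u = 800 (u = 2 - ((-4 + 15) - 1*809) = 2 - (11 - 809) = 2 - 1*(-798) = 2 + 798 = 800)
u*(159/156 + 28/(-99)) = 800*(159/156 + 28/(-99)) = 800*(159*(1/156) + 28*(-1/99)) = 800*(53/52 - 28/99) = 800*(3791/5148) = 758200/1287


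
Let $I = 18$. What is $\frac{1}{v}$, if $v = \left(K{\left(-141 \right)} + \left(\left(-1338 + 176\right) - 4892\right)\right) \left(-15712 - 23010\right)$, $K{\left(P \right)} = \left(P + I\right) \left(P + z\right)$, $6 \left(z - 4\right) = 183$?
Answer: $- \frac{1}{272815851} \approx -3.6655 \cdot 10^{-9}$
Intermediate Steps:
$z = \frac{69}{2}$ ($z = 4 + \frac{1}{6} \cdot 183 = 4 + \frac{61}{2} = \frac{69}{2} \approx 34.5$)
$K{\left(P \right)} = \left(18 + P\right) \left(\frac{69}{2} + P\right)$ ($K{\left(P \right)} = \left(P + 18\right) \left(P + \frac{69}{2}\right) = \left(18 + P\right) \left(\frac{69}{2} + P\right)$)
$v = -272815851$ ($v = \left(\left(621 + \left(-141\right)^{2} + \frac{105}{2} \left(-141\right)\right) + \left(\left(-1338 + 176\right) - 4892\right)\right) \left(-15712 - 23010\right) = \left(\left(621 + 19881 - \frac{14805}{2}\right) - 6054\right) \left(-38722\right) = \left(\frac{26199}{2} - 6054\right) \left(-38722\right) = \frac{14091}{2} \left(-38722\right) = -272815851$)
$\frac{1}{v} = \frac{1}{-272815851} = - \frac{1}{272815851}$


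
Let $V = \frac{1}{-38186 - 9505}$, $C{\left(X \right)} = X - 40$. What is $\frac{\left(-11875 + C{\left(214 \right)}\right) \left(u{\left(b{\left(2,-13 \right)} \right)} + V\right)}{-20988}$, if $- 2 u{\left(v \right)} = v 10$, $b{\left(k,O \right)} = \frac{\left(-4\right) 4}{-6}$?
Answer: $- \frac{7440443581}{1000938708} \approx -7.4335$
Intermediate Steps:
$C{\left(X \right)} = -40 + X$ ($C{\left(X \right)} = X - 40 = -40 + X$)
$V = - \frac{1}{47691}$ ($V = \frac{1}{-47691} = - \frac{1}{47691} \approx -2.0968 \cdot 10^{-5}$)
$b{\left(k,O \right)} = \frac{8}{3}$ ($b{\left(k,O \right)} = \left(-16\right) \left(- \frac{1}{6}\right) = \frac{8}{3}$)
$u{\left(v \right)} = - 5 v$ ($u{\left(v \right)} = - \frac{v 10}{2} = - \frac{10 v}{2} = - 5 v$)
$\frac{\left(-11875 + C{\left(214 \right)}\right) \left(u{\left(b{\left(2,-13 \right)} \right)} + V\right)}{-20988} = \frac{\left(-11875 + \left(-40 + 214\right)\right) \left(\left(-5\right) \frac{8}{3} - \frac{1}{47691}\right)}{-20988} = \left(-11875 + 174\right) \left(- \frac{40}{3} - \frac{1}{47691}\right) \left(- \frac{1}{20988}\right) = \left(-11701\right) \left(- \frac{635881}{47691}\right) \left(- \frac{1}{20988}\right) = \frac{7440443581}{47691} \left(- \frac{1}{20988}\right) = - \frac{7440443581}{1000938708}$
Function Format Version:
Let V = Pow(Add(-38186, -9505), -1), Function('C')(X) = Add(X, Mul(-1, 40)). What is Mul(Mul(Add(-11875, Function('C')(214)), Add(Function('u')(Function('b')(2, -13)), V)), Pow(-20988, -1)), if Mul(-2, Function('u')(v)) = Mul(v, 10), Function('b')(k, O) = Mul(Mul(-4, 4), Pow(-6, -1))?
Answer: Rational(-7440443581, 1000938708) ≈ -7.4335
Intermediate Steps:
Function('C')(X) = Add(-40, X) (Function('C')(X) = Add(X, -40) = Add(-40, X))
V = Rational(-1, 47691) (V = Pow(-47691, -1) = Rational(-1, 47691) ≈ -2.0968e-5)
Function('b')(k, O) = Rational(8, 3) (Function('b')(k, O) = Mul(-16, Rational(-1, 6)) = Rational(8, 3))
Function('u')(v) = Mul(-5, v) (Function('u')(v) = Mul(Rational(-1, 2), Mul(v, 10)) = Mul(Rational(-1, 2), Mul(10, v)) = Mul(-5, v))
Mul(Mul(Add(-11875, Function('C')(214)), Add(Function('u')(Function('b')(2, -13)), V)), Pow(-20988, -1)) = Mul(Mul(Add(-11875, Add(-40, 214)), Add(Mul(-5, Rational(8, 3)), Rational(-1, 47691))), Pow(-20988, -1)) = Mul(Mul(Add(-11875, 174), Add(Rational(-40, 3), Rational(-1, 47691))), Rational(-1, 20988)) = Mul(Mul(-11701, Rational(-635881, 47691)), Rational(-1, 20988)) = Mul(Rational(7440443581, 47691), Rational(-1, 20988)) = Rational(-7440443581, 1000938708)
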